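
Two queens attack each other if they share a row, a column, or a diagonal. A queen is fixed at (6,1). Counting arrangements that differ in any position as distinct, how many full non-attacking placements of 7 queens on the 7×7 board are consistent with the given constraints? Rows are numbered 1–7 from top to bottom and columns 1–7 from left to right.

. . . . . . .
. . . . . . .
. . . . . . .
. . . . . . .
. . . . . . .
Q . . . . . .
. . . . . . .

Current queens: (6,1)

7

Branch on row 1: col 2 → 1; col 3 → 1; col 4 → 2; col 5 → 2; col 7 → 1.
Sum: 1 + 1 + 2 + 2 + 1 = 7.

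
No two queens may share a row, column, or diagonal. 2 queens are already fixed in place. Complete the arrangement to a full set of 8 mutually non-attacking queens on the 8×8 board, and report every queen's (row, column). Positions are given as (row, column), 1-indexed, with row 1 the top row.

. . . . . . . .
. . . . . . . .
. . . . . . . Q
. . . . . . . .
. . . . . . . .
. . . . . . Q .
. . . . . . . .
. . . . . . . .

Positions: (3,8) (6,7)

(1,1) (2,5) (3,8) (4,6) (5,3) (6,7) (7,2) (8,4)

Row 1: attacked by (3,8)→{6,8}; (6,7)→{2,7}. Safe: 1, 3, 4, 5. Place at column 1.
Row 2: attacked by (1,1)→{1,2}; (3,8)→{7,8}; (6,7)→{3,7}. Safe: 4, 5, 6. Place at column 5.
Row 4: attacked by (1,1)→{1,4}; (2,5)→{3,5,7}; (3,8)→{7,8}; (6,7)→{5,7}. Safe: 2, 6. Place at column 6.
Row 5: attacked by (1,1)→{1,5}; (2,5)→{2,5,8}; (3,8)→{6,8}; (4,6)→{5,6,7}; (6,7)→{6,7,8}. Safe: 3, 4. Place at column 3.
Row 7: attacked by (1,1)→{1,7}; (2,5)→{5}; (3,8)→{4,8}; (4,6)→{3,6}; (5,3)→{1,3,5}; (6,7)→{6,7,8}. Safe: 2. Place at column 2.
Row 8: attacked by (1,1)→{1,8}; (2,5)→{5}; (3,8)→{3,8}; (4,6)→{2,6}; (5,3)→{3,6}; (6,7)→{5,7}; (7,2)→{1,2,3}. Safe: 4. Place at column 4.
Columns [1, 5, 8, 6, 3, 7, 2, 4], r−c [0, -3, -5, -2, 2, -1, 5, 4], r+c [2, 7, 11, 10, 8, 13, 9, 12] are all distinct, so no two queens attack.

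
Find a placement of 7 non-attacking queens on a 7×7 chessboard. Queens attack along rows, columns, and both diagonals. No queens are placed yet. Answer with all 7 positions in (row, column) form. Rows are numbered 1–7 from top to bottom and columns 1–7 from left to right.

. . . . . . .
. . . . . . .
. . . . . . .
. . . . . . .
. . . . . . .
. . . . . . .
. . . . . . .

Row 1: Safe: 1, 2, 3, 4, 5, 6, 7. Place at column 3.
Row 2: attacked by (1,3)→{2,3,4}. Safe: 1, 5, 6, 7. Place at column 5.
Row 3: attacked by (1,3)→{1,3,5}; (2,5)→{4,5,6}. Safe: 2, 7. Place at column 7.
Row 4: attacked by (1,3)→{3,6}; (2,5)→{3,5,7}; (3,7)→{6,7}. Safe: 1, 2, 4. Place at column 2.
Row 5: attacked by (1,3)→{3,7}; (2,5)→{2,5}; (3,7)→{5,7}; (4,2)→{1,2,3}. Safe: 4, 6. Place at column 4.
Row 6: attacked by (1,3)→{3}; (2,5)→{1,5}; (3,7)→{4,7}; (4,2)→{2,4}; (5,4)→{3,4,5}. Safe: 6. Place at column 6.
Row 7: attacked by (1,3)→{3}; (2,5)→{5}; (3,7)→{3,7}; (4,2)→{2,5}; (5,4)→{2,4,6}; (6,6)→{5,6,7}. Safe: 1. Place at column 1.
Columns [3, 5, 7, 2, 4, 6, 1], r−c [-2, -3, -4, 2, 1, 0, 6], r+c [4, 7, 10, 6, 9, 12, 8] are all distinct, so no two queens attack.

(1,3) (2,5) (3,7) (4,2) (5,4) (6,6) (7,1)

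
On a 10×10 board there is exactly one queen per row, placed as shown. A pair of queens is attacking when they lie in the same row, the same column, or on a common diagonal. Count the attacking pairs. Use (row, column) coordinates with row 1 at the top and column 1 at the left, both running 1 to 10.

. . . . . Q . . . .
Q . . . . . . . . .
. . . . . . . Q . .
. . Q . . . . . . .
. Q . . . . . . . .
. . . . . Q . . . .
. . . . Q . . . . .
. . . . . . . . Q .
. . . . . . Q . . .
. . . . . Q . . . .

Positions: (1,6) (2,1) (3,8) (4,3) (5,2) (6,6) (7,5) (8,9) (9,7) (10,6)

11

Same column: (1,6)–(6,6) (column 6); (1,6)–(10,6) (column 6); (6,6)–(10,6) (column 6).
Same diagonal: (1,6)–(3,8) (|1−3| = |6−8| = 2); (1,6)–(4,3) (|1−4| = |6−3| = 3); (1,6)–(5,2) (|1−5| = |6−2| = 4); (2,1)–(4,3) (|2−4| = |1−3| = 2); (4,3)–(5,2) (|4−5| = |3−2| = 1); (6,6)–(7,5) (|6−7| = |6−5| = 1); (7,5)–(9,7) (|7−9| = |5−7| = 2); (9,7)–(10,6) (|9−10| = |7−6| = 1).
Total attacking pairs: 11.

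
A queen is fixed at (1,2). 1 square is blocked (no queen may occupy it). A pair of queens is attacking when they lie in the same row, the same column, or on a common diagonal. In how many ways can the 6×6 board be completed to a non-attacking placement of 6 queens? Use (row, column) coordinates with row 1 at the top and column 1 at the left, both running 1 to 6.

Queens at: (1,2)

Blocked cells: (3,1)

Branch on row 2: col 4 → 1; col 5 → 0; col 6 → 0.
Sum: 1 + 0 + 0 = 1.

1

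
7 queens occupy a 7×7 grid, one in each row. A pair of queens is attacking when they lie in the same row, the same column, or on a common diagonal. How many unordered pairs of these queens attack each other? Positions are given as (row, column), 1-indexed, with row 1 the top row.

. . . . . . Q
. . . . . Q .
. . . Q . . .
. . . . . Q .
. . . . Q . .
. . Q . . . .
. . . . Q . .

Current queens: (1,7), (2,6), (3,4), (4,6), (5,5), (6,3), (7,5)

Same column: (2,6)–(4,6) (column 6); (5,5)–(7,5) (column 5).
Same diagonal: (1,7)–(2,6) (|1−2| = |7−6| = 1); (4,6)–(5,5) (|4−5| = |6−5| = 1).
Total attacking pairs: 4.

4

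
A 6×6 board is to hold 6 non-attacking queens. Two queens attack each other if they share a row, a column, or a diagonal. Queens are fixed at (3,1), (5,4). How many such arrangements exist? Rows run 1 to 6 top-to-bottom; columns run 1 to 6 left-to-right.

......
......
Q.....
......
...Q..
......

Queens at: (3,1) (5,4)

Branch on row 1: col 2 → 0; col 5 → 1; col 6 → 0.
Sum: 0 + 1 + 0 = 1.

1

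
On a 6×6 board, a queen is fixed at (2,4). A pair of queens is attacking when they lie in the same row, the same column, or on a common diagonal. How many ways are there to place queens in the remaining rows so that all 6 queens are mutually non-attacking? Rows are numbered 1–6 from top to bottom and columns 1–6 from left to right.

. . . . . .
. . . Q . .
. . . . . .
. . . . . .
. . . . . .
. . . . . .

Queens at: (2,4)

1

Branch on row 1: col 1 → 0; col 2 → 1; col 6 → 0.
Sum: 0 + 1 + 0 = 1.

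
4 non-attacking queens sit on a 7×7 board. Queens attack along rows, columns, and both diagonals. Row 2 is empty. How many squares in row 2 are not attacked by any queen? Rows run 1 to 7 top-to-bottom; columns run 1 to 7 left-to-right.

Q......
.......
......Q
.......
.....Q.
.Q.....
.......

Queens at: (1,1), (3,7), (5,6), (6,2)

2

(1,1) attacks row 2 at column 1 and diagonals 2.
(3,7) attacks row 2 at column 7 and diagonals 6.
(5,6) attacks row 2 at column 6 and diagonals 3.
(6,2) attacks row 2 at column 2 and diagonals 6.
Attacked columns: {1, 2, 3, 6, 7}. Safe: {4, 5}.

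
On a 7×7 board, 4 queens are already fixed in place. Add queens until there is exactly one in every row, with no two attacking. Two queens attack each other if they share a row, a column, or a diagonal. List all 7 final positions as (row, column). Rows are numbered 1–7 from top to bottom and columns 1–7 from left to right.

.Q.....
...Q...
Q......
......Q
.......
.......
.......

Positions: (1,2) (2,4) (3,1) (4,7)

Row 5: attacked by (1,2)→{2,6}; (2,4)→{1,4,7}; (3,1)→{1,3}; (4,7)→{6,7}. Safe: 5. Place at column 5.
Row 6: attacked by (1,2)→{2,7}; (2,4)→{4}; (3,1)→{1,4}; (4,7)→{5,7}; (5,5)→{4,5,6}. Safe: 3. Place at column 3.
Row 7: attacked by (1,2)→{2}; (2,4)→{4}; (3,1)→{1,5}; (4,7)→{4,7}; (5,5)→{3,5,7}; (6,3)→{2,3,4}. Safe: 6. Place at column 6.
Columns [2, 4, 1, 7, 5, 3, 6], r−c [-1, -2, 2, -3, 0, 3, 1], r+c [3, 6, 4, 11, 10, 9, 13] are all distinct, so no two queens attack.

(1,2) (2,4) (3,1) (4,7) (5,5) (6,3) (7,6)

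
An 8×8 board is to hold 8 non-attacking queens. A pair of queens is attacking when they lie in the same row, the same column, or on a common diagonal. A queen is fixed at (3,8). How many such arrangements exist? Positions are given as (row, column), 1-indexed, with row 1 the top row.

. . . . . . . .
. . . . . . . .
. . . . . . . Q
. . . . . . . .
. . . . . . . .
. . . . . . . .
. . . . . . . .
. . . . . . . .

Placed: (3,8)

16

Branch on row 1: col 1 → 2; col 2 → 1; col 3 → 4; col 4 → 4; col 5 → 4; col 7 → 1.
Sum: 2 + 1 + 4 + 4 + 4 + 1 = 16.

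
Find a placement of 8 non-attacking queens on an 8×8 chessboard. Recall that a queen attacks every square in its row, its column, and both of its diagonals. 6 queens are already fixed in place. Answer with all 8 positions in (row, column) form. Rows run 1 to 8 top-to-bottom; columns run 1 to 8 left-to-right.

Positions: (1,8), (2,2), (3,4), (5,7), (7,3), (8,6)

(1,8) (2,2) (3,4) (4,1) (5,7) (6,5) (7,3) (8,6)

Row 4: attacked by (1,8)→{5,8}; (2,2)→{2,4}; (3,4)→{3,4,5}; (5,7)→{6,7,8}; (7,3)→{3,6}; (8,6)→{2,6}. Safe: 1. Place at column 1.
Row 6: attacked by (1,8)→{3,8}; (2,2)→{2,6}; (3,4)→{1,4,7}; (4,1)→{1,3}; (5,7)→{6,7,8}; (7,3)→{2,3,4}; (8,6)→{4,6,8}. Safe: 5. Place at column 5.
Columns [8, 2, 4, 1, 7, 5, 3, 6], r−c [-7, 0, -1, 3, -2, 1, 4, 2], r+c [9, 4, 7, 5, 12, 11, 10, 14] are all distinct, so no two queens attack.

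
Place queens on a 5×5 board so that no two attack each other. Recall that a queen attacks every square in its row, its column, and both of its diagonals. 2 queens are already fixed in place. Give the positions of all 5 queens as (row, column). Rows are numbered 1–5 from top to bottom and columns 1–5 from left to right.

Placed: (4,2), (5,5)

(1,3) (2,1) (3,4) (4,2) (5,5)

Row 1: attacked by (4,2)→{2,5}; (5,5)→{1,5}. Safe: 3, 4. Place at column 3.
Row 2: attacked by (1,3)→{2,3,4}; (4,2)→{2,4}; (5,5)→{2,5}. Safe: 1. Place at column 1.
Row 3: attacked by (1,3)→{1,3,5}; (2,1)→{1,2}; (4,2)→{1,2,3}; (5,5)→{3,5}. Safe: 4. Place at column 4.
Columns [3, 1, 4, 2, 5], r−c [-2, 1, -1, 2, 0], r+c [4, 3, 7, 6, 10] are all distinct, so no two queens attack.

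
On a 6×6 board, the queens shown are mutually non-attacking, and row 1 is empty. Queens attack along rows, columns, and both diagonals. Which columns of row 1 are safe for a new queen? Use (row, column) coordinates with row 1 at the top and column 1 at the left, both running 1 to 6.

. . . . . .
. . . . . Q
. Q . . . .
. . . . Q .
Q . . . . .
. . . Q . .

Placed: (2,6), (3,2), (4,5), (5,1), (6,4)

(2,6) attacks row 1 at column 6 and diagonals 5.
(3,2) attacks row 1 at column 2 and diagonals 4.
(4,5) attacks row 1 at column 5 and diagonals 2.
(5,1) attacks row 1 at column 1 and diagonals 5.
(6,4) attacks row 1 at column 4.
Attacked columns: {1, 2, 4, 5, 6}. Safe: {3}.

columns 3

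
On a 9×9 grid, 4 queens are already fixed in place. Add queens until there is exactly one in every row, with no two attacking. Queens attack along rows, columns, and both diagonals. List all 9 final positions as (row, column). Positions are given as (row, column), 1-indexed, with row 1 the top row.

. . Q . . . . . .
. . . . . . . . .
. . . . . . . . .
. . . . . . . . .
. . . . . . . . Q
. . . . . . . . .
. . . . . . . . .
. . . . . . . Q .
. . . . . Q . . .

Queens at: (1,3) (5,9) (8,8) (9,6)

Row 2: attacked by (1,3)→{2,3,4}; (5,9)→{6,9}; (8,8)→{2,8}; (9,6)→{6}. Safe: 1, 5, 7. Place at column 1.
Row 3: attacked by (1,3)→{1,3,5}; (2,1)→{1,2}; (5,9)→{7,9}; (8,8)→{3,8}; (9,6)→{6}. Safe: 4. Place at column 4.
Row 4: attacked by (1,3)→{3,6}; (2,1)→{1,3}; (3,4)→{3,4,5}; (5,9)→{8,9}; (8,8)→{4,8}; (9,6)→{1,6}. Safe: 2, 7. Place at column 7.
Row 6: attacked by (1,3)→{3,8}; (2,1)→{1,5}; (3,4)→{1,4,7}; (4,7)→{5,7,9}; (5,9)→{8,9}; (8,8)→{6,8}; (9,6)→{3,6,9}. Safe: 2. Place at column 2.
Row 7: attacked by (1,3)→{3,9}; (2,1)→{1,6}; (3,4)→{4,8}; (4,7)→{4,7}; (5,9)→{7,9}; (6,2)→{1,2,3}; (8,8)→{7,8,9}; (9,6)→{4,6,8}. Safe: 5. Place at column 5.
Columns [3, 1, 4, 7, 9, 2, 5, 8, 6], r−c [-2, 1, -1, -3, -4, 4, 2, 0, 3], r+c [4, 3, 7, 11, 14, 8, 12, 16, 15] are all distinct, so no two queens attack.

(1,3) (2,1) (3,4) (4,7) (5,9) (6,2) (7,5) (8,8) (9,6)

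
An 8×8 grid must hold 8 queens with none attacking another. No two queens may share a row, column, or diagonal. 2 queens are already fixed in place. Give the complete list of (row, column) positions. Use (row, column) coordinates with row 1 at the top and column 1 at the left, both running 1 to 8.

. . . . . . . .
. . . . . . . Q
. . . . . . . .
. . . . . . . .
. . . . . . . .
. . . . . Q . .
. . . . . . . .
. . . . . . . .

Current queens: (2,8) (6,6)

(1,3) (2,8) (3,4) (4,7) (5,1) (6,6) (7,2) (8,5)

Row 1: attacked by (2,8)→{7,8}; (6,6)→{1,6}. Safe: 2, 3, 4, 5. Place at column 3.
Row 3: attacked by (1,3)→{1,3,5}; (2,8)→{7,8}; (6,6)→{3,6}. Safe: 2, 4. Place at column 4.
Row 4: attacked by (1,3)→{3,6}; (2,8)→{6,8}; (3,4)→{3,4,5}; (6,6)→{4,6,8}. Safe: 1, 2, 7. Place at column 7.
Row 5: attacked by (1,3)→{3,7}; (2,8)→{5,8}; (3,4)→{2,4,6}; (4,7)→{6,7,8}; (6,6)→{5,6,7}. Safe: 1. Place at column 1.
Row 7: attacked by (1,3)→{3}; (2,8)→{3,8}; (3,4)→{4,8}; (4,7)→{4,7}; (5,1)→{1,3}; (6,6)→{5,6,7}. Safe: 2. Place at column 2.
Row 8: attacked by (1,3)→{3}; (2,8)→{2,8}; (3,4)→{4}; (4,7)→{3,7}; (5,1)→{1,4}; (6,6)→{4,6,8}; (7,2)→{1,2,3}. Safe: 5. Place at column 5.
Columns [3, 8, 4, 7, 1, 6, 2, 5], r−c [-2, -6, -1, -3, 4, 0, 5, 3], r+c [4, 10, 7, 11, 6, 12, 9, 13] are all distinct, so no two queens attack.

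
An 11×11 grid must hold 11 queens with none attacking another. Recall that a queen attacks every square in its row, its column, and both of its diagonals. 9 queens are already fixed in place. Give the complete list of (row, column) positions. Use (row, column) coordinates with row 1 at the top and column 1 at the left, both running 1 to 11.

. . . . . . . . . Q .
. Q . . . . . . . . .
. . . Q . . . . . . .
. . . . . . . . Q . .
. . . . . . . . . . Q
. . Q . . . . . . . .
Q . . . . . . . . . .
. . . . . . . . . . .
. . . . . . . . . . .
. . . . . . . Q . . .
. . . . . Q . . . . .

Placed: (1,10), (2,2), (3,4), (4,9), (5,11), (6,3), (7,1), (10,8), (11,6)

Row 8: attacked by (1,10)→{3,10}; (2,2)→{2,8}; (3,4)→{4,9}; (4,9)→{5,9}; (5,11)→{8,11}; (6,3)→{1,3,5}; (7,1)→{1,2}; (10,8)→{6,8,10}; (11,6)→{3,6,9}. Safe: 7. Place at column 7.
Row 9: attacked by (1,10)→{2,10}; (2,2)→{2,9}; (3,4)→{4,10}; (4,9)→{4,9}; (5,11)→{7,11}; (6,3)→{3,6}; (7,1)→{1,3}; (8,7)→{6,7,8}; (10,8)→{7,8,9}; (11,6)→{4,6,8}. Safe: 5. Place at column 5.
Columns [10, 2, 4, 9, 11, 3, 1, 7, 5, 8, 6], r−c [-9, 0, -1, -5, -6, 3, 6, 1, 4, 2, 5], r+c [11, 4, 7, 13, 16, 9, 8, 15, 14, 18, 17] are all distinct, so no two queens attack.

(1,10) (2,2) (3,4) (4,9) (5,11) (6,3) (7,1) (8,7) (9,5) (10,8) (11,6)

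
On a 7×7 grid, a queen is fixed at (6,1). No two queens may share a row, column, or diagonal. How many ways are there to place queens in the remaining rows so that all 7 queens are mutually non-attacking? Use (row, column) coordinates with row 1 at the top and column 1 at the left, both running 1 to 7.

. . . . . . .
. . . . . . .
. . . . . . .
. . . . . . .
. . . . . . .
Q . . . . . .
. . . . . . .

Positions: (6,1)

7

Branch on row 1: col 2 → 1; col 3 → 1; col 4 → 2; col 5 → 2; col 7 → 1.
Sum: 1 + 1 + 2 + 2 + 1 = 7.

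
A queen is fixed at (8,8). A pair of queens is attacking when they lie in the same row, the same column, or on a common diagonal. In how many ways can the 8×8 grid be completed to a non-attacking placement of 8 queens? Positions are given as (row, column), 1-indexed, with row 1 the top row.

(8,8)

4

Branch on row 1: col 2 → 0; col 3 → 0; col 4 → 1; col 5 → 1; col 6 → 2; col 7 → 0.
Sum: 0 + 0 + 1 + 1 + 2 + 0 = 4.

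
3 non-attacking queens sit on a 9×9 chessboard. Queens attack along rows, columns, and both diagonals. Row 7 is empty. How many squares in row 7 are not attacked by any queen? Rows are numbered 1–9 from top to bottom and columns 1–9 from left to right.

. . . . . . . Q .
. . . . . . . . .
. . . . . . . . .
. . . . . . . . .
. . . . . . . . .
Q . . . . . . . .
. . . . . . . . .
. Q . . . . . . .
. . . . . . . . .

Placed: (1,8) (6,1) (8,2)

5

(1,8) attacks row 7 at column 8 and diagonals 2.
(6,1) attacks row 7 at column 1 and diagonals 2.
(8,2) attacks row 7 at column 2 and diagonals 1, 3.
Attacked columns: {1, 2, 3, 8}. Safe: {4, 5, 6, 7, 9}.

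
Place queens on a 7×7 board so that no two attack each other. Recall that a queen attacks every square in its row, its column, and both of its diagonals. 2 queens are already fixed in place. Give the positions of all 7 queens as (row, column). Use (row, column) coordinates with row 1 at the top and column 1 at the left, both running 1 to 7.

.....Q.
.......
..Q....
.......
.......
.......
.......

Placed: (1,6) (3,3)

Row 2: attacked by (1,6)→{5,6,7}; (3,3)→{2,3,4}. Safe: 1. Place at column 1.
Row 4: attacked by (1,6)→{3,6}; (2,1)→{1,3}; (3,3)→{2,3,4}. Safe: 5, 7. Place at column 5.
Row 5: attacked by (1,6)→{2,6}; (2,1)→{1,4}; (3,3)→{1,3,5}; (4,5)→{4,5,6}. Safe: 7. Place at column 7.
Row 6: attacked by (1,6)→{1,6}; (2,1)→{1,5}; (3,3)→{3,6}; (4,5)→{3,5,7}; (5,7)→{6,7}. Safe: 2, 4. Place at column 2.
Row 7: attacked by (1,6)→{6}; (2,1)→{1,6}; (3,3)→{3,7}; (4,5)→{2,5}; (5,7)→{5,7}; (6,2)→{1,2,3}. Safe: 4. Place at column 4.
Columns [6, 1, 3, 5, 7, 2, 4], r−c [-5, 1, 0, -1, -2, 4, 3], r+c [7, 3, 6, 9, 12, 8, 11] are all distinct, so no two queens attack.

(1,6) (2,1) (3,3) (4,5) (5,7) (6,2) (7,4)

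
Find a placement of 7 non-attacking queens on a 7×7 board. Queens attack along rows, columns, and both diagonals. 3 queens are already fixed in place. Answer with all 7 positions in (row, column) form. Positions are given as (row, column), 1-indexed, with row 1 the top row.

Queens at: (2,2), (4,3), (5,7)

(1,5) (2,2) (3,6) (4,3) (5,7) (6,4) (7,1)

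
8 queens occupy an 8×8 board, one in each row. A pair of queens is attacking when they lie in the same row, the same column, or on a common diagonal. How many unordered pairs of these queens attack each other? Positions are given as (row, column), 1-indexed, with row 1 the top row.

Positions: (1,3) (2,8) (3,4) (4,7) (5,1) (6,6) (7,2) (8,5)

All columns are distinct and no two queens satisfy |Δrow| = |Δcol|, so no pair attacks.

0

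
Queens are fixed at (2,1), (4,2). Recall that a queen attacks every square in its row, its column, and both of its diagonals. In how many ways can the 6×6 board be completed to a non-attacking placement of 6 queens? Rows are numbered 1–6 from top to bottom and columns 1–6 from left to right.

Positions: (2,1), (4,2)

Branch on row 1: col 3 → 0; col 4 → 1; col 6 → 0.
Sum: 0 + 1 + 0 = 1.

1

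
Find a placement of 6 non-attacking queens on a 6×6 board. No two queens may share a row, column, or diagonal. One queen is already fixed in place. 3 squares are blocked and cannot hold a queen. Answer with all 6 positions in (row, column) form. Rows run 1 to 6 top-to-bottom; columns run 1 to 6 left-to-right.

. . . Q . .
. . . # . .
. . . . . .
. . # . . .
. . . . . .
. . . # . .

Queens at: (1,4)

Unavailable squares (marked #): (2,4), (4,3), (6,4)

(1,4) (2,1) (3,5) (4,2) (5,6) (6,3)

Row 2: attacked by (1,4)→{3,4,5}. Blocked: 4. Safe: 1, 2, 6. Place at column 1.
Row 3: attacked by (1,4)→{2,4,6}; (2,1)→{1,2}. Safe: 3, 5. Place at column 5.
Row 4: attacked by (1,4)→{1,4}; (2,1)→{1,3}; (3,5)→{4,5,6}. Blocked: 3. Safe: 2. Place at column 2.
Row 5: attacked by (1,4)→{4}; (2,1)→{1,4}; (3,5)→{3,5}; (4,2)→{1,2,3}. Safe: 6. Place at column 6.
Row 6: attacked by (1,4)→{4}; (2,1)→{1,5}; (3,5)→{2,5}; (4,2)→{2,4}; (5,6)→{5,6}. Blocked: 4. Safe: 3. Place at column 3.
Columns [4, 1, 5, 2, 6, 3], r−c [-3, 1, -2, 2, -1, 3], r+c [5, 3, 8, 6, 11, 9] are all distinct, so no two queens attack.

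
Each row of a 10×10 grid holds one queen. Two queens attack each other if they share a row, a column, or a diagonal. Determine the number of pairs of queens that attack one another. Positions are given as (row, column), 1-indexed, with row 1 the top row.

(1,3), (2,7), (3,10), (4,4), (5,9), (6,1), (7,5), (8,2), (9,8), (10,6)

0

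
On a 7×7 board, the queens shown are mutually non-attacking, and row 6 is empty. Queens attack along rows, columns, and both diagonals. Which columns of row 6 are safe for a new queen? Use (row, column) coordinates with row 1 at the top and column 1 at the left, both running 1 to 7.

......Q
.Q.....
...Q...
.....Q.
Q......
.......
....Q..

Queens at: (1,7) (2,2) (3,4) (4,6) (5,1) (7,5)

columns 3

(1,7) attacks row 6 at column 7 and diagonals 2.
(2,2) attacks row 6 at column 2 and diagonals 6.
(3,4) attacks row 6 at column 4 and diagonals 1, 7.
(4,6) attacks row 6 at column 6 and diagonals 4.
(5,1) attacks row 6 at column 1 and diagonals 2.
(7,5) attacks row 6 at column 5 and diagonals 4, 6.
Attacked columns: {1, 2, 4, 5, 6, 7}. Safe: {3}.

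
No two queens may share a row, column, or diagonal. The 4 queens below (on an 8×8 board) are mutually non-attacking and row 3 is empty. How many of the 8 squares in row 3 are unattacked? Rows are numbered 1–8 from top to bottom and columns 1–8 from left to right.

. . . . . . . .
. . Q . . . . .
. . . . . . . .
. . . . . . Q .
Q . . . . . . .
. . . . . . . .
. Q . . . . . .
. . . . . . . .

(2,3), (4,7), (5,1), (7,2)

(2,3) attacks row 3 at column 3 and diagonals 2, 4.
(4,7) attacks row 3 at column 7 and diagonals 6, 8.
(5,1) attacks row 3 at column 1 and diagonals 3.
(7,2) attacks row 3 at column 2 and diagonals 6.
Attacked columns: {1, 2, 3, 4, 6, 7, 8}. Safe: {5}.

1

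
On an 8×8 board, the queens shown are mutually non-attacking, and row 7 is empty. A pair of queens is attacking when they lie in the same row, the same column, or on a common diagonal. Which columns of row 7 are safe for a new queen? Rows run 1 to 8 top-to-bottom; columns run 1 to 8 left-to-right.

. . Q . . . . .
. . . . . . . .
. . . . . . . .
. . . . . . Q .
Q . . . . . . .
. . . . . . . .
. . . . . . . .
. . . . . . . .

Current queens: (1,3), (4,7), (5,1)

(1,3) attacks row 7 at column 3.
(4,7) attacks row 7 at column 7 and diagonals 4.
(5,1) attacks row 7 at column 1 and diagonals 3.
Attacked columns: {1, 3, 4, 7}. Safe: {2, 5, 6, 8}.

columns 2, 5, 6, 8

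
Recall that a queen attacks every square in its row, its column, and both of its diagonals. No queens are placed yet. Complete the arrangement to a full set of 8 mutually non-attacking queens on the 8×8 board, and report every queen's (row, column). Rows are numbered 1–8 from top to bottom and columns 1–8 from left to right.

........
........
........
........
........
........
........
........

Row 1: Safe: 1, 2, 3, 4, 5, 6, 7, 8. Place at column 2.
Row 2: attacked by (1,2)→{1,2,3}. Safe: 4, 5, 6, 7, 8. Place at column 7.
Row 3: attacked by (1,2)→{2,4}; (2,7)→{6,7,8}. Safe: 1, 3, 5. Place at column 3.
Row 4: attacked by (1,2)→{2,5}; (2,7)→{5,7}; (3,3)→{2,3,4}. Safe: 1, 6, 8. Place at column 6.
Row 5: attacked by (1,2)→{2,6}; (2,7)→{4,7}; (3,3)→{1,3,5}; (4,6)→{5,6,7}. Safe: 8. Place at column 8.
Row 6: attacked by (1,2)→{2,7}; (2,7)→{3,7}; (3,3)→{3,6}; (4,6)→{4,6,8}; (5,8)→{7,8}. Safe: 1, 5. Place at column 5.
Row 7: attacked by (1,2)→{2,8}; (2,7)→{2,7}; (3,3)→{3,7}; (4,6)→{3,6}; (5,8)→{6,8}; (6,5)→{4,5,6}. Safe: 1. Place at column 1.
Row 8: attacked by (1,2)→{2}; (2,7)→{1,7}; (3,3)→{3,8}; (4,6)→{2,6}; (5,8)→{5,8}; (6,5)→{3,5,7}; (7,1)→{1,2}. Safe: 4. Place at column 4.
Columns [2, 7, 3, 6, 8, 5, 1, 4], r−c [-1, -5, 0, -2, -3, 1, 6, 4], r+c [3, 9, 6, 10, 13, 11, 8, 12] are all distinct, so no two queens attack.

(1,2) (2,7) (3,3) (4,6) (5,8) (6,5) (7,1) (8,4)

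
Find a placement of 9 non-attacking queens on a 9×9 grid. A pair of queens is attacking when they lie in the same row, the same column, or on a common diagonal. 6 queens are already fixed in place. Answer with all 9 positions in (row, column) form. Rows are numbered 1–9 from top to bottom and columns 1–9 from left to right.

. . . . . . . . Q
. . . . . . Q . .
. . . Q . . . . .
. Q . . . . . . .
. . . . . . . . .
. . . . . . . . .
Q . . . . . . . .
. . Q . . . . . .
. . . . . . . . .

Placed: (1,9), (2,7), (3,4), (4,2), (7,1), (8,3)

(1,9) (2,7) (3,4) (4,2) (5,8) (6,6) (7,1) (8,3) (9,5)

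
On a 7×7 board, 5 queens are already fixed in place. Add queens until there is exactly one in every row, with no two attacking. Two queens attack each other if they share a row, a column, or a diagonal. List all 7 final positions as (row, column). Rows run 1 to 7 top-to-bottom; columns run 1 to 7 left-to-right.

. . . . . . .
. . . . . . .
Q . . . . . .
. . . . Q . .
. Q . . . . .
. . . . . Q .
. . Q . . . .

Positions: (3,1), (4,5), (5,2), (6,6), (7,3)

Row 1: attacked by (3,1)→{1,3}; (4,5)→{2,5}; (5,2)→{2,6}; (6,6)→{1,6}; (7,3)→{3}. Safe: 4, 7. Place at column 7.
Row 2: attacked by (1,7)→{6,7}; (3,1)→{1,2}; (4,5)→{3,5,7}; (5,2)→{2,5}; (6,6)→{2,6}; (7,3)→{3}. Safe: 4. Place at column 4.
Columns [7, 4, 1, 5, 2, 6, 3], r−c [-6, -2, 2, -1, 3, 0, 4], r+c [8, 6, 4, 9, 7, 12, 10] are all distinct, so no two queens attack.

(1,7) (2,4) (3,1) (4,5) (5,2) (6,6) (7,3)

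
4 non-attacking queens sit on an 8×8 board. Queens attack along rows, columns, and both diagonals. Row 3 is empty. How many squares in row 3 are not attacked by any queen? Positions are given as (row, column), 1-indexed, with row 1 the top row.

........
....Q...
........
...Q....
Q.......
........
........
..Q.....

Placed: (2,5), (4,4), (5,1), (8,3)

2

(2,5) attacks row 3 at column 5 and diagonals 4, 6.
(4,4) attacks row 3 at column 4 and diagonals 3, 5.
(5,1) attacks row 3 at column 1 and diagonals 3.
(8,3) attacks row 3 at column 3 and diagonals 8.
Attacked columns: {1, 3, 4, 5, 6, 8}. Safe: {2, 7}.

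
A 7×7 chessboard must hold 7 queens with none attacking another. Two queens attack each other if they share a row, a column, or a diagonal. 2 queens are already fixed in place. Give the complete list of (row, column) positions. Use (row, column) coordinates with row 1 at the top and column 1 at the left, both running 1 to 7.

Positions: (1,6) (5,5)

(1,6) (2,4) (3,2) (4,7) (5,5) (6,3) (7,1)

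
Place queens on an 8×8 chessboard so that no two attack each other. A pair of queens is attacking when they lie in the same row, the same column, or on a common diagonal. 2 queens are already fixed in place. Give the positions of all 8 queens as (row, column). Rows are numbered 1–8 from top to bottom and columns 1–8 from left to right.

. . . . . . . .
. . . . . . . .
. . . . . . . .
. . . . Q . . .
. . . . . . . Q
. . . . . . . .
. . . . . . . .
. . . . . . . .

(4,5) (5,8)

(1,3) (2,1) (3,7) (4,5) (5,8) (6,2) (7,4) (8,6)

Row 1: attacked by (4,5)→{2,5,8}; (5,8)→{4,8}. Safe: 1, 3, 6, 7. Place at column 3.
Row 2: attacked by (1,3)→{2,3,4}; (4,5)→{3,5,7}; (5,8)→{5,8}. Safe: 1, 6. Place at column 1.
Row 3: attacked by (1,3)→{1,3,5}; (2,1)→{1,2}; (4,5)→{4,5,6}; (5,8)→{6,8}. Safe: 7. Place at column 7.
Row 6: attacked by (1,3)→{3,8}; (2,1)→{1,5}; (3,7)→{4,7}; (4,5)→{3,5,7}; (5,8)→{7,8}. Safe: 2, 6. Place at column 2.
Row 7: attacked by (1,3)→{3}; (2,1)→{1,6}; (3,7)→{3,7}; (4,5)→{2,5,8}; (5,8)→{6,8}; (6,2)→{1,2,3}. Safe: 4. Place at column 4.
Row 8: attacked by (1,3)→{3}; (2,1)→{1,7}; (3,7)→{2,7}; (4,5)→{1,5}; (5,8)→{5,8}; (6,2)→{2,4}; (7,4)→{3,4,5}. Safe: 6. Place at column 6.
Columns [3, 1, 7, 5, 8, 2, 4, 6], r−c [-2, 1, -4, -1, -3, 4, 3, 2], r+c [4, 3, 10, 9, 13, 8, 11, 14] are all distinct, so no two queens attack.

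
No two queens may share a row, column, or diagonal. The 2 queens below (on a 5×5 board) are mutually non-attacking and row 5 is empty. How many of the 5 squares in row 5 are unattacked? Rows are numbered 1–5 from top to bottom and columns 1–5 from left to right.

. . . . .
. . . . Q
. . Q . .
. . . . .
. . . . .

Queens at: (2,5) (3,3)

1

(2,5) attacks row 5 at column 5 and diagonals 2.
(3,3) attacks row 5 at column 3 and diagonals 1, 5.
Attacked columns: {1, 2, 3, 5}. Safe: {4}.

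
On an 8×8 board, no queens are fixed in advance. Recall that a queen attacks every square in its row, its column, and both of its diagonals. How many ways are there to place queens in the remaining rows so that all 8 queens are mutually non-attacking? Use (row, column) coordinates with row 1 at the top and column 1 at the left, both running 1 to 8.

92

Branch on row 1: col 1 → 4; col 2 → 8; col 3 → 16; col 4 → 18; col 5 → 18; col 6 → 16; col 7 → 8; col 8 → 4.
Sum: 4 + 8 + 16 + 18 + 18 + 16 + 8 + 4 = 92.
(This is the classic 8-queens count.)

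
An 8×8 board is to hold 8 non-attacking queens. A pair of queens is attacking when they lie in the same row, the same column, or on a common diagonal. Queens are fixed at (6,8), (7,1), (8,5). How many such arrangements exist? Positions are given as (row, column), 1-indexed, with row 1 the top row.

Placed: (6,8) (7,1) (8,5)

Branch on row 1: col 2 → 0; col 4 → 1; col 6 → 1.
Sum: 0 + 1 + 1 = 2.

2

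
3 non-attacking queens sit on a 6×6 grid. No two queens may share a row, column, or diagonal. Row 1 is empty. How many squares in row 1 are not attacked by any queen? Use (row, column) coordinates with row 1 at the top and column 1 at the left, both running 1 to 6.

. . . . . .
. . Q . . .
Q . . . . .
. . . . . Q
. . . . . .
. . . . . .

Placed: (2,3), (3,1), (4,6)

1

(2,3) attacks row 1 at column 3 and diagonals 2, 4.
(3,1) attacks row 1 at column 1 and diagonals 3.
(4,6) attacks row 1 at column 6 and diagonals 3.
Attacked columns: {1, 2, 3, 4, 6}. Safe: {5}.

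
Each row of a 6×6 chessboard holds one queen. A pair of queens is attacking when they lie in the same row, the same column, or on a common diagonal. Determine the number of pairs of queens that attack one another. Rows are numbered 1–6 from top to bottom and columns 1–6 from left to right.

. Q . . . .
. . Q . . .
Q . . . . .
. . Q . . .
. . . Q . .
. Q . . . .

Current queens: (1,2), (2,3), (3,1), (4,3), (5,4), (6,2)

Same column: (1,2)–(6,2) (column 2); (2,3)–(4,3) (column 3).
Same diagonal: (1,2)–(2,3) (|1−2| = |2−3| = 1); (4,3)–(5,4) (|4−5| = |3−4| = 1).
Total attacking pairs: 4.

4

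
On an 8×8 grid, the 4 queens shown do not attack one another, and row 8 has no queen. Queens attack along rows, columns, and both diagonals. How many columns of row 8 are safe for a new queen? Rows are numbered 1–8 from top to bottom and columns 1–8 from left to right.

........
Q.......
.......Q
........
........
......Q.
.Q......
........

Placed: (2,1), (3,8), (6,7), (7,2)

(2,1) attacks row 8 at column 1 and diagonals 7.
(3,8) attacks row 8 at column 8 and diagonals 3.
(6,7) attacks row 8 at column 7 and diagonals 5.
(7,2) attacks row 8 at column 2 and diagonals 1, 3.
Attacked columns: {1, 2, 3, 5, 7, 8}. Safe: {4, 6}.

2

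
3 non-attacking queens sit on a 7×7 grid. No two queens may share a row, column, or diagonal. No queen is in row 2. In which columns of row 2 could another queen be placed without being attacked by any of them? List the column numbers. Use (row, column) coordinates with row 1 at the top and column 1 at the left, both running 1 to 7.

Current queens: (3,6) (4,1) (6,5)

columns 2, 4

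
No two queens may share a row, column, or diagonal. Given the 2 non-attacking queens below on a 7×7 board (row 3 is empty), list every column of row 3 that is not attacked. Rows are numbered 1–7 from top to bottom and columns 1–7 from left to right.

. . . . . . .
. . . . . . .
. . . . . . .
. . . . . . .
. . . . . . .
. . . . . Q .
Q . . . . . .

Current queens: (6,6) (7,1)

(6,6) attacks row 3 at column 6 and diagonals 3.
(7,1) attacks row 3 at column 1 and diagonals 5.
Attacked columns: {1, 3, 5, 6}. Safe: {2, 4, 7}.

columns 2, 4, 7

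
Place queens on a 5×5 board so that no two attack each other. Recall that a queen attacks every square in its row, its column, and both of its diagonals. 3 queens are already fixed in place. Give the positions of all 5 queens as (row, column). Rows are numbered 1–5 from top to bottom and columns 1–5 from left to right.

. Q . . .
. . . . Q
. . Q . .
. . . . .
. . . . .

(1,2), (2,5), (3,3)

(1,2) (2,5) (3,3) (4,1) (5,4)

Row 4: attacked by (1,2)→{2,5}; (2,5)→{3,5}; (3,3)→{2,3,4}. Safe: 1. Place at column 1.
Row 5: attacked by (1,2)→{2}; (2,5)→{2,5}; (3,3)→{1,3,5}; (4,1)→{1,2}. Safe: 4. Place at column 4.
Columns [2, 5, 3, 1, 4], r−c [-1, -3, 0, 3, 1], r+c [3, 7, 6, 5, 9] are all distinct, so no two queens attack.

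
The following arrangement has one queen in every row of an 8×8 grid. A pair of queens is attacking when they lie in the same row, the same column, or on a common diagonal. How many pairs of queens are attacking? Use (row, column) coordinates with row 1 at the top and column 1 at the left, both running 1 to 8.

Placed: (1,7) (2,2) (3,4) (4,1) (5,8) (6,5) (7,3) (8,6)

0

All columns are distinct and no two queens satisfy |Δrow| = |Δcol|, so no pair attacks.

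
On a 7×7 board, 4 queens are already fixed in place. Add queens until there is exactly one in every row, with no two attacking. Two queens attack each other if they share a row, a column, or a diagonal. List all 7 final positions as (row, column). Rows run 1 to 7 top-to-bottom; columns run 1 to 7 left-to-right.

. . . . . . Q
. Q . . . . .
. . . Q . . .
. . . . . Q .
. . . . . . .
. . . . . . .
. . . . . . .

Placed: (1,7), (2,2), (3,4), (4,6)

Row 5: attacked by (1,7)→{3,7}; (2,2)→{2,5}; (3,4)→{2,4,6}; (4,6)→{5,6,7}. Safe: 1. Place at column 1.
Row 6: attacked by (1,7)→{2,7}; (2,2)→{2,6}; (3,4)→{1,4,7}; (4,6)→{4,6}; (5,1)→{1,2}. Safe: 3, 5. Place at column 3.
Row 7: attacked by (1,7)→{1,7}; (2,2)→{2,7}; (3,4)→{4}; (4,6)→{3,6}; (5,1)→{1,3}; (6,3)→{2,3,4}. Safe: 5. Place at column 5.
Columns [7, 2, 4, 6, 1, 3, 5], r−c [-6, 0, -1, -2, 4, 3, 2], r+c [8, 4, 7, 10, 6, 9, 12] are all distinct, so no two queens attack.

(1,7) (2,2) (3,4) (4,6) (5,1) (6,3) (7,5)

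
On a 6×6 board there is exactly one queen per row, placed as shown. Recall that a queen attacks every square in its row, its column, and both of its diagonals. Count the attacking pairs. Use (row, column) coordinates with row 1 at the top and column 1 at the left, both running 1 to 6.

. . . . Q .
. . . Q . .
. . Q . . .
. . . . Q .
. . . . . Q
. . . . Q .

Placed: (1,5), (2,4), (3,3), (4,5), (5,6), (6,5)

Same column: (1,5)–(4,5) (column 5); (1,5)–(6,5) (column 5); (4,5)–(6,5) (column 5).
Same diagonal: (1,5)–(2,4) (|1−2| = |5−4| = 1); (1,5)–(3,3) (|1−3| = |5−3| = 2); (2,4)–(3,3) (|2−3| = |4−3| = 1); (4,5)–(5,6) (|4−5| = |5−6| = 1); (5,6)–(6,5) (|5−6| = |6−5| = 1).
Total attacking pairs: 8.

8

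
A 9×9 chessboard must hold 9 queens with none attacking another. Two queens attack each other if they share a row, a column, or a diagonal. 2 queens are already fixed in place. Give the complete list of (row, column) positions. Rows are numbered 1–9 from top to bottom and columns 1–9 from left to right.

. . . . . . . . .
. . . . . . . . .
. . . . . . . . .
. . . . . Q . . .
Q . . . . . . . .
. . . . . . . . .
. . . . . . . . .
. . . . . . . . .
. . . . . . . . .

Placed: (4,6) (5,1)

Row 1: attacked by (4,6)→{3,6,9}; (5,1)→{1,5}. Safe: 2, 4, 7, 8. Place at column 7.
Row 2: attacked by (1,7)→{6,7,8}; (4,6)→{4,6,8}; (5,1)→{1,4}. Safe: 2, 3, 5, 9. Place at column 2.
Row 3: attacked by (1,7)→{5,7,9}; (2,2)→{1,2,3}; (4,6)→{5,6,7}; (5,1)→{1,3}. Safe: 4, 8. Place at column 8.
Row 6: attacked by (1,7)→{2,7}; (2,2)→{2,6}; (3,8)→{5,8}; (4,6)→{4,6,8}; (5,1)→{1,2}. Safe: 3, 9. Place at column 3.
Row 7: attacked by (1,7)→{1,7}; (2,2)→{2,7}; (3,8)→{4,8}; (4,6)→{3,6,9}; (5,1)→{1,3}; (6,3)→{2,3,4}. Safe: 5. Place at column 5.
Row 8: attacked by (1,7)→{7}; (2,2)→{2,8}; (3,8)→{3,8}; (4,6)→{2,6}; (5,1)→{1,4}; (6,3)→{1,3,5}; (7,5)→{4,5,6}. Safe: 9. Place at column 9.
Row 9: attacked by (1,7)→{7}; (2,2)→{2,9}; (3,8)→{2,8}; (4,6)→{1,6}; (5,1)→{1,5}; (6,3)→{3,6}; (7,5)→{3,5,7}; (8,9)→{8,9}. Safe: 4. Place at column 4.
Columns [7, 2, 8, 6, 1, 3, 5, 9, 4], r−c [-6, 0, -5, -2, 4, 3, 2, -1, 5], r+c [8, 4, 11, 10, 6, 9, 12, 17, 13] are all distinct, so no two queens attack.

(1,7) (2,2) (3,8) (4,6) (5,1) (6,3) (7,5) (8,9) (9,4)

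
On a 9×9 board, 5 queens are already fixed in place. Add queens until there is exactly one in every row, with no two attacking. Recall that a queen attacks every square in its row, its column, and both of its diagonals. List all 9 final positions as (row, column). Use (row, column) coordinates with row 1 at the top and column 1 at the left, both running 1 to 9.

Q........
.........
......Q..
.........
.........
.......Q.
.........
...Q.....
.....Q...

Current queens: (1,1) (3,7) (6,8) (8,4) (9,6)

(1,1) (2,5) (3,7) (4,9) (5,3) (6,8) (7,2) (8,4) (9,6)

Row 2: attacked by (1,1)→{1,2}; (3,7)→{6,7,8}; (6,8)→{4,8}; (8,4)→{4}; (9,6)→{6}. Safe: 3, 5, 9. Place at column 5.
Row 4: attacked by (1,1)→{1,4}; (2,5)→{3,5,7}; (3,7)→{6,7,8}; (6,8)→{6,8}; (8,4)→{4,8}; (9,6)→{1,6}. Safe: 2, 9. Place at column 9.
Row 5: attacked by (1,1)→{1,5}; (2,5)→{2,5,8}; (3,7)→{5,7,9}; (4,9)→{8,9}; (6,8)→{7,8,9}; (8,4)→{1,4,7}; (9,6)→{2,6}. Safe: 3. Place at column 3.
Row 7: attacked by (1,1)→{1,7}; (2,5)→{5}; (3,7)→{3,7}; (4,9)→{6,9}; (5,3)→{1,3,5}; (6,8)→{7,8,9}; (8,4)→{3,4,5}; (9,6)→{4,6,8}. Safe: 2. Place at column 2.
Columns [1, 5, 7, 9, 3, 8, 2, 4, 6], r−c [0, -3, -4, -5, 2, -2, 5, 4, 3], r+c [2, 7, 10, 13, 8, 14, 9, 12, 15] are all distinct, so no two queens attack.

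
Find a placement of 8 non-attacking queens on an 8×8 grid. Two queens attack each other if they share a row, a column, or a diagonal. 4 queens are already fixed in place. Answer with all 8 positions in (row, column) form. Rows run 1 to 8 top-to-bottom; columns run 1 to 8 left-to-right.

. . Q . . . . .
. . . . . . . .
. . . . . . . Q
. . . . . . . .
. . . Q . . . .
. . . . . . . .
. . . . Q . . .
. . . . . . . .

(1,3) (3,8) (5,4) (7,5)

(1,3) (2,6) (3,8) (4,1) (5,4) (6,7) (7,5) (8,2)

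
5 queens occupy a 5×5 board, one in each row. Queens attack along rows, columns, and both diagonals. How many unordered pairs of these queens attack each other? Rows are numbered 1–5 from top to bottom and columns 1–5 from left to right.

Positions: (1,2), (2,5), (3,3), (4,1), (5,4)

0

All columns are distinct and no two queens satisfy |Δrow| = |Δcol|, so no pair attacks.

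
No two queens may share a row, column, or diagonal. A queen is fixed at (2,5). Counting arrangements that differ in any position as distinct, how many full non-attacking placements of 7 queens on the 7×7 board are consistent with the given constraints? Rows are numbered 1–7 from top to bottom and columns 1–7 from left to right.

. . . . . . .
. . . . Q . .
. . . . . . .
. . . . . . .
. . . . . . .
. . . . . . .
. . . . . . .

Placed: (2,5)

6

Branch on row 1: col 1 → 1; col 2 → 3; col 3 → 1; col 7 → 1.
Sum: 1 + 3 + 1 + 1 = 6.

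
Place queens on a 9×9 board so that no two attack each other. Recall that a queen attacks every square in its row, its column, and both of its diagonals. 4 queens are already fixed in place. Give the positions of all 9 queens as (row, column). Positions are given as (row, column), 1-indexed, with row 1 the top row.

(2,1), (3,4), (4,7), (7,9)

Row 1: attacked by (2,1)→{1,2}; (3,4)→{2,4,6}; (4,7)→{4,7}; (7,9)→{3,9}. Safe: 5, 8. Place at column 8.
Row 5: attacked by (1,8)→{4,8}; (2,1)→{1,4}; (3,4)→{2,4,6}; (4,7)→{6,7,8}; (7,9)→{7,9}. Safe: 3, 5. Place at column 5.
Row 6: attacked by (1,8)→{3,8}; (2,1)→{1,5}; (3,4)→{1,4,7}; (4,7)→{5,7,9}; (5,5)→{4,5,6}; (7,9)→{8,9}. Safe: 2. Place at column 2.
Row 8: attacked by (1,8)→{1,8}; (2,1)→{1,7}; (3,4)→{4,9}; (4,7)→{3,7}; (5,5)→{2,5,8}; (6,2)→{2,4}; (7,9)→{8,9}. Safe: 6. Place at column 6.
Row 9: attacked by (1,8)→{8}; (2,1)→{1,8}; (3,4)→{4}; (4,7)→{2,7}; (5,5)→{1,5,9}; (6,2)→{2,5}; (7,9)→{7,9}; (8,6)→{5,6,7}. Safe: 3. Place at column 3.
Columns [8, 1, 4, 7, 5, 2, 9, 6, 3], r−c [-7, 1, -1, -3, 0, 4, -2, 2, 6], r+c [9, 3, 7, 11, 10, 8, 16, 14, 12] are all distinct, so no two queens attack.

(1,8) (2,1) (3,4) (4,7) (5,5) (6,2) (7,9) (8,6) (9,3)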